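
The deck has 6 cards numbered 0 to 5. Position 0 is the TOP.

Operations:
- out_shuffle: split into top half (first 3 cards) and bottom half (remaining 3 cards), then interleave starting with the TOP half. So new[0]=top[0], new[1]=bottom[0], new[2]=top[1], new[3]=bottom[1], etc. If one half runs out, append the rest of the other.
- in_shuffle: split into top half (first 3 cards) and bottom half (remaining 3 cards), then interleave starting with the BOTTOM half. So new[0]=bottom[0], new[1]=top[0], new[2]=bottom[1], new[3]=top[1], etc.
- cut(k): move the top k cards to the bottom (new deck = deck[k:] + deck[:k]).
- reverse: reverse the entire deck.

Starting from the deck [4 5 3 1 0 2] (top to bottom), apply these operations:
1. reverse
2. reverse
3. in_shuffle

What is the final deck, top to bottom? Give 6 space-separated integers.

Answer: 1 4 0 5 2 3

Derivation:
After op 1 (reverse): [2 0 1 3 5 4]
After op 2 (reverse): [4 5 3 1 0 2]
After op 3 (in_shuffle): [1 4 0 5 2 3]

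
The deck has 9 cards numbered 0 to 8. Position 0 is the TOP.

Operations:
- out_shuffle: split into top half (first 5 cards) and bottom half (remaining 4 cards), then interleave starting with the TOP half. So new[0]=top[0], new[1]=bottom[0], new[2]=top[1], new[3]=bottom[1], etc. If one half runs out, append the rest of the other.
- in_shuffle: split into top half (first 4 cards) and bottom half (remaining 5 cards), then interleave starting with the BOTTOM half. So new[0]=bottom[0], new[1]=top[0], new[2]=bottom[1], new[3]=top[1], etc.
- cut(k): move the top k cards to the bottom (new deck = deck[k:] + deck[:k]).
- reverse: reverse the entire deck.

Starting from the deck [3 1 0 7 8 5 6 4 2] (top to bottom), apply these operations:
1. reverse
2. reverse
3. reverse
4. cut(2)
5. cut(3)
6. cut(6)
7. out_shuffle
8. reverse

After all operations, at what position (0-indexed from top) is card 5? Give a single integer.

Answer: 6

Derivation:
After op 1 (reverse): [2 4 6 5 8 7 0 1 3]
After op 2 (reverse): [3 1 0 7 8 5 6 4 2]
After op 3 (reverse): [2 4 6 5 8 7 0 1 3]
After op 4 (cut(2)): [6 5 8 7 0 1 3 2 4]
After op 5 (cut(3)): [7 0 1 3 2 4 6 5 8]
After op 6 (cut(6)): [6 5 8 7 0 1 3 2 4]
After op 7 (out_shuffle): [6 1 5 3 8 2 7 4 0]
After op 8 (reverse): [0 4 7 2 8 3 5 1 6]
Card 5 is at position 6.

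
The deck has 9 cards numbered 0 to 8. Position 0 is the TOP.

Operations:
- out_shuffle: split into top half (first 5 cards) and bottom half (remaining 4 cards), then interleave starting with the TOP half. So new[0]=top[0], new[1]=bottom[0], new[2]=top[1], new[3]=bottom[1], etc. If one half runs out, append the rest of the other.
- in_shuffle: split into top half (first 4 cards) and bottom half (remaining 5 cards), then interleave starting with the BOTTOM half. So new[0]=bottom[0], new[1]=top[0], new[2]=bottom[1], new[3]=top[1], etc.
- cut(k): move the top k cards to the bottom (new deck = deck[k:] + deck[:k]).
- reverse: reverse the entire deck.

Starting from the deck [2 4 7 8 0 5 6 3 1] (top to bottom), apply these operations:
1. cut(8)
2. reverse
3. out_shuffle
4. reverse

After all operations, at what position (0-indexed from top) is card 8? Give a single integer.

After op 1 (cut(8)): [1 2 4 7 8 0 5 6 3]
After op 2 (reverse): [3 6 5 0 8 7 4 2 1]
After op 3 (out_shuffle): [3 7 6 4 5 2 0 1 8]
After op 4 (reverse): [8 1 0 2 5 4 6 7 3]
Card 8 is at position 0.

Answer: 0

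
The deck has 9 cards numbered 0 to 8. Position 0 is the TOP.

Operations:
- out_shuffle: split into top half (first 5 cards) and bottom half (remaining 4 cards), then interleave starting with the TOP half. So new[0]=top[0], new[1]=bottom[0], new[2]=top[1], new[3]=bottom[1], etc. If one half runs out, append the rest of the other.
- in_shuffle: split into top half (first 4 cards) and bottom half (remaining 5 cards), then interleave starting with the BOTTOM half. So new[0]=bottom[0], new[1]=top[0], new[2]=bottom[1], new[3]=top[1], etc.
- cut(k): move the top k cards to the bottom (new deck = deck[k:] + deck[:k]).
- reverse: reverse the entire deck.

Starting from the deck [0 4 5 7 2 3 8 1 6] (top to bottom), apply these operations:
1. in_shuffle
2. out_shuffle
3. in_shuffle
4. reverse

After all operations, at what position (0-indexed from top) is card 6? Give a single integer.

After op 1 (in_shuffle): [2 0 3 4 8 5 1 7 6]
After op 2 (out_shuffle): [2 5 0 1 3 7 4 6 8]
After op 3 (in_shuffle): [3 2 7 5 4 0 6 1 8]
After op 4 (reverse): [8 1 6 0 4 5 7 2 3]
Card 6 is at position 2.

Answer: 2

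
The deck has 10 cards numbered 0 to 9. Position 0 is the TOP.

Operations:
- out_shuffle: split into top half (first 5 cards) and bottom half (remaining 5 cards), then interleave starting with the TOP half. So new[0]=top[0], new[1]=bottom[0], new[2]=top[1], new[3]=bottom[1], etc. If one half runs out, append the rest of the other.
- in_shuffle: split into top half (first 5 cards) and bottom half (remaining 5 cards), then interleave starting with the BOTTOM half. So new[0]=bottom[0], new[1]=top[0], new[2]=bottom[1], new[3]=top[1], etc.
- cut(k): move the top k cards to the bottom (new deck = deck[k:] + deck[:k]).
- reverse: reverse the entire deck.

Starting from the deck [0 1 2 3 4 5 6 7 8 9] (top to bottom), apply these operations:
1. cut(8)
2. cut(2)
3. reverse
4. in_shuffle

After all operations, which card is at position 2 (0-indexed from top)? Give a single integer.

Answer: 3

Derivation:
After op 1 (cut(8)): [8 9 0 1 2 3 4 5 6 7]
After op 2 (cut(2)): [0 1 2 3 4 5 6 7 8 9]
After op 3 (reverse): [9 8 7 6 5 4 3 2 1 0]
After op 4 (in_shuffle): [4 9 3 8 2 7 1 6 0 5]
Position 2: card 3.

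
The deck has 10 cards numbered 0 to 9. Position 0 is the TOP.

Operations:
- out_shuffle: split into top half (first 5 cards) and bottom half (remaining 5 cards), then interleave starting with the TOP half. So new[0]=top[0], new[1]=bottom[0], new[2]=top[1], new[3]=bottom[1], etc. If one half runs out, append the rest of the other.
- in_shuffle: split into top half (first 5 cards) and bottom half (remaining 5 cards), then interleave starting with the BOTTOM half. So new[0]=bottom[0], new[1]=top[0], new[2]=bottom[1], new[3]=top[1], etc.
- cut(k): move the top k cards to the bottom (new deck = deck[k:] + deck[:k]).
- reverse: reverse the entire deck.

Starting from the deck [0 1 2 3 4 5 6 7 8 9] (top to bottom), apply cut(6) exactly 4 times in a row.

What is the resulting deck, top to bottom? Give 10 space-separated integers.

Answer: 4 5 6 7 8 9 0 1 2 3

Derivation:
After op 1 (cut(6)): [6 7 8 9 0 1 2 3 4 5]
After op 2 (cut(6)): [2 3 4 5 6 7 8 9 0 1]
After op 3 (cut(6)): [8 9 0 1 2 3 4 5 6 7]
After op 4 (cut(6)): [4 5 6 7 8 9 0 1 2 3]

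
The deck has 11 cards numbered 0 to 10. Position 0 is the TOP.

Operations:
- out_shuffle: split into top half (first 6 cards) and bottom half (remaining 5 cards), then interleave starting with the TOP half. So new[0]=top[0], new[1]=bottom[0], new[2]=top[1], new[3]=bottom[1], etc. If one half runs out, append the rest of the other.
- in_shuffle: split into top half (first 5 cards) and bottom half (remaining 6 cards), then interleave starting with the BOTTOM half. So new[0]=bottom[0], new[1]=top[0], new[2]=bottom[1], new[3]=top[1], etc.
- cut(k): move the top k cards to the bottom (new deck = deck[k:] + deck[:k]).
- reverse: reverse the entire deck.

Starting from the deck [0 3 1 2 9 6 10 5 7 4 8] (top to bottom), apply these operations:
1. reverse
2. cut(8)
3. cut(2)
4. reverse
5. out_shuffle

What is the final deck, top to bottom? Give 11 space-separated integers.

Answer: 3 5 1 7 2 4 9 8 6 0 10

Derivation:
After op 1 (reverse): [8 4 7 5 10 6 9 2 1 3 0]
After op 2 (cut(8)): [1 3 0 8 4 7 5 10 6 9 2]
After op 3 (cut(2)): [0 8 4 7 5 10 6 9 2 1 3]
After op 4 (reverse): [3 1 2 9 6 10 5 7 4 8 0]
After op 5 (out_shuffle): [3 5 1 7 2 4 9 8 6 0 10]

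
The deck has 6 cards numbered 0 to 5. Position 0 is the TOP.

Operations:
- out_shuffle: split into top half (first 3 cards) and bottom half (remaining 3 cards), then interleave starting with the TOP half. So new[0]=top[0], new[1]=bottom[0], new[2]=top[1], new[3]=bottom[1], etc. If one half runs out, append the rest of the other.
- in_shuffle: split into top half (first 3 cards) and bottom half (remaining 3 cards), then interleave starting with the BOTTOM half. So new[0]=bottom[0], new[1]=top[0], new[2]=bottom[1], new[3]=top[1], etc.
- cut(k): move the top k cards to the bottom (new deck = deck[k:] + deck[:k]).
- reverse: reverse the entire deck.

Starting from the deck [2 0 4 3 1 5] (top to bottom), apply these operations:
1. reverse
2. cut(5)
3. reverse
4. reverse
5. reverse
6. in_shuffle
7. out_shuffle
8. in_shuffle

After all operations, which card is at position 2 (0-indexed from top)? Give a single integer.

After op 1 (reverse): [5 1 3 4 0 2]
After op 2 (cut(5)): [2 5 1 3 4 0]
After op 3 (reverse): [0 4 3 1 5 2]
After op 4 (reverse): [2 5 1 3 4 0]
After op 5 (reverse): [0 4 3 1 5 2]
After op 6 (in_shuffle): [1 0 5 4 2 3]
After op 7 (out_shuffle): [1 4 0 2 5 3]
After op 8 (in_shuffle): [2 1 5 4 3 0]
Position 2: card 5.

Answer: 5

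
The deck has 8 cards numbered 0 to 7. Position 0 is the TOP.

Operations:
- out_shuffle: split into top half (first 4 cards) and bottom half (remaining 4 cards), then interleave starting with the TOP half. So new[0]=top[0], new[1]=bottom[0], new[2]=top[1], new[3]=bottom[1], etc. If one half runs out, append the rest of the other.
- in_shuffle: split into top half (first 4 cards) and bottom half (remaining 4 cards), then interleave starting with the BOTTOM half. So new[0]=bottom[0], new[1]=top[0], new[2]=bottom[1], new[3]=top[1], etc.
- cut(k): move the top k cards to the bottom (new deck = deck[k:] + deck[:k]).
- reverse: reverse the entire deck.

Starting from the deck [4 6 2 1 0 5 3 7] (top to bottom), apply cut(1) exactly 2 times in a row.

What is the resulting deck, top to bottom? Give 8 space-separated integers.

After op 1 (cut(1)): [6 2 1 0 5 3 7 4]
After op 2 (cut(1)): [2 1 0 5 3 7 4 6]

Answer: 2 1 0 5 3 7 4 6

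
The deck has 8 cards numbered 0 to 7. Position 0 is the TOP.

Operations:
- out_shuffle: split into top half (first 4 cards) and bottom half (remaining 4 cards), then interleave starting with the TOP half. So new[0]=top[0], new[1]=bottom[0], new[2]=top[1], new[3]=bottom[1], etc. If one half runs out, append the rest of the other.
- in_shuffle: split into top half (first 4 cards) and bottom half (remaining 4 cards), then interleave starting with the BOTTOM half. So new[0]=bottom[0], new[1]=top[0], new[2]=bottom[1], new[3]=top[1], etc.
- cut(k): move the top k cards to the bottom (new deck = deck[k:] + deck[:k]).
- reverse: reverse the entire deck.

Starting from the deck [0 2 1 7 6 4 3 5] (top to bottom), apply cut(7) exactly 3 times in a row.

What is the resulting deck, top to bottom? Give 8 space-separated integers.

After op 1 (cut(7)): [5 0 2 1 7 6 4 3]
After op 2 (cut(7)): [3 5 0 2 1 7 6 4]
After op 3 (cut(7)): [4 3 5 0 2 1 7 6]

Answer: 4 3 5 0 2 1 7 6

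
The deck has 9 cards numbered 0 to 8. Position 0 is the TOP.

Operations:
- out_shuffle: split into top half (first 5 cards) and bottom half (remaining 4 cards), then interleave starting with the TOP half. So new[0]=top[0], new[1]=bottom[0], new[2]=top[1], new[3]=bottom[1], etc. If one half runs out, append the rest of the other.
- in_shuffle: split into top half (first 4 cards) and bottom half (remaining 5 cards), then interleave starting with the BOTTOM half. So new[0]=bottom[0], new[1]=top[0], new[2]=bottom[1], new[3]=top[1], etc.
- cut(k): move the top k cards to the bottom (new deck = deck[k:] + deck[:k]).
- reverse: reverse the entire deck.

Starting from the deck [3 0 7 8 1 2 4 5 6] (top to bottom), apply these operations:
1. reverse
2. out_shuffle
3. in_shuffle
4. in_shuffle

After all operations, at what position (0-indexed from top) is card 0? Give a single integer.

After op 1 (reverse): [6 5 4 2 1 8 7 0 3]
After op 2 (out_shuffle): [6 8 5 7 4 0 2 3 1]
After op 3 (in_shuffle): [4 6 0 8 2 5 3 7 1]
After op 4 (in_shuffle): [2 4 5 6 3 0 7 8 1]
Card 0 is at position 5.

Answer: 5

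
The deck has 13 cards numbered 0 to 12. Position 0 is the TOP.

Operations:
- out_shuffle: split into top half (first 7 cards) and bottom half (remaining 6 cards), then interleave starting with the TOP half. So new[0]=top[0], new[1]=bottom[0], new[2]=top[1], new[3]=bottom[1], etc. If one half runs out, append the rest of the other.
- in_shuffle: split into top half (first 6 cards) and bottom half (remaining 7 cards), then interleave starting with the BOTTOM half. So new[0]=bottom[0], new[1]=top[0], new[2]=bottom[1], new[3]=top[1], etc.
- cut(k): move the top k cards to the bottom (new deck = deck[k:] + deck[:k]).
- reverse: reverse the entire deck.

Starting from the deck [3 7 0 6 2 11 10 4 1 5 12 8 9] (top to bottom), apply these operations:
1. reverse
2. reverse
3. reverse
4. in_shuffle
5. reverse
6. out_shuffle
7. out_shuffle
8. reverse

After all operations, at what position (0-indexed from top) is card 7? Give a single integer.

After op 1 (reverse): [9 8 12 5 1 4 10 11 2 6 0 7 3]
After op 2 (reverse): [3 7 0 6 2 11 10 4 1 5 12 8 9]
After op 3 (reverse): [9 8 12 5 1 4 10 11 2 6 0 7 3]
After op 4 (in_shuffle): [10 9 11 8 2 12 6 5 0 1 7 4 3]
After op 5 (reverse): [3 4 7 1 0 5 6 12 2 8 11 9 10]
After op 6 (out_shuffle): [3 12 4 2 7 8 1 11 0 9 5 10 6]
After op 7 (out_shuffle): [3 11 12 0 4 9 2 5 7 10 8 6 1]
After op 8 (reverse): [1 6 8 10 7 5 2 9 4 0 12 11 3]
Card 7 is at position 4.

Answer: 4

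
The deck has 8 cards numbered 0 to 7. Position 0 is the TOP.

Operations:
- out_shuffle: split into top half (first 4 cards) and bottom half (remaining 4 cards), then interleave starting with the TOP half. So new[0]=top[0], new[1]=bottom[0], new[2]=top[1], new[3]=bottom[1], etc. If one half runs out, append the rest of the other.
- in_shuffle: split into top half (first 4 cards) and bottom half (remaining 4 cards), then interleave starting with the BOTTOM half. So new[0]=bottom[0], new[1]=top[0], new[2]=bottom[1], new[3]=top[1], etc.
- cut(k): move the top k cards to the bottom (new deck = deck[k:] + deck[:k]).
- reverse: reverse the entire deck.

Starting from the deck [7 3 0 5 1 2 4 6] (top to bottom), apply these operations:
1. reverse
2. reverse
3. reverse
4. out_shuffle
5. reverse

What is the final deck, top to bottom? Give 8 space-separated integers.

After op 1 (reverse): [6 4 2 1 5 0 3 7]
After op 2 (reverse): [7 3 0 5 1 2 4 6]
After op 3 (reverse): [6 4 2 1 5 0 3 7]
After op 4 (out_shuffle): [6 5 4 0 2 3 1 7]
After op 5 (reverse): [7 1 3 2 0 4 5 6]

Answer: 7 1 3 2 0 4 5 6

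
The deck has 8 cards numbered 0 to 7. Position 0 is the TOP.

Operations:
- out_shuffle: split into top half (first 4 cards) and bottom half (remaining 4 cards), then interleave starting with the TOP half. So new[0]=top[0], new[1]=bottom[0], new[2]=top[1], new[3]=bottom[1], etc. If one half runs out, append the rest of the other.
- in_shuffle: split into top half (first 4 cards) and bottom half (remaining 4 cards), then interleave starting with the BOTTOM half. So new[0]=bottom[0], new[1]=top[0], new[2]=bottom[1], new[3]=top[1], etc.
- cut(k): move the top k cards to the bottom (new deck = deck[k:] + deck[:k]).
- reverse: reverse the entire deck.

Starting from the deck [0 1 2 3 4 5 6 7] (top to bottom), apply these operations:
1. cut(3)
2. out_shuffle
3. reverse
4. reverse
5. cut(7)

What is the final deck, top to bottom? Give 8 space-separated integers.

Answer: 2 3 7 4 0 5 1 6

Derivation:
After op 1 (cut(3)): [3 4 5 6 7 0 1 2]
After op 2 (out_shuffle): [3 7 4 0 5 1 6 2]
After op 3 (reverse): [2 6 1 5 0 4 7 3]
After op 4 (reverse): [3 7 4 0 5 1 6 2]
After op 5 (cut(7)): [2 3 7 4 0 5 1 6]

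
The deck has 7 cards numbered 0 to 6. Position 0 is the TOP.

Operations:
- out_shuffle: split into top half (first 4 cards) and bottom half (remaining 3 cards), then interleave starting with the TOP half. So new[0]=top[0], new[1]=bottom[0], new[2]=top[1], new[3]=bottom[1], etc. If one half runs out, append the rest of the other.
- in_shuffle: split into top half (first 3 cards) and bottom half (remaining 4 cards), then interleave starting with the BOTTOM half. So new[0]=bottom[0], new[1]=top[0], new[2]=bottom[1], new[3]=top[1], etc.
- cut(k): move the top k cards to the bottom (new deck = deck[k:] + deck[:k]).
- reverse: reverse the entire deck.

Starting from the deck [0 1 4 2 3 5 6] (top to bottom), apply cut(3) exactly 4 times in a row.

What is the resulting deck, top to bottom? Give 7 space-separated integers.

Answer: 5 6 0 1 4 2 3

Derivation:
After op 1 (cut(3)): [2 3 5 6 0 1 4]
After op 2 (cut(3)): [6 0 1 4 2 3 5]
After op 3 (cut(3)): [4 2 3 5 6 0 1]
After op 4 (cut(3)): [5 6 0 1 4 2 3]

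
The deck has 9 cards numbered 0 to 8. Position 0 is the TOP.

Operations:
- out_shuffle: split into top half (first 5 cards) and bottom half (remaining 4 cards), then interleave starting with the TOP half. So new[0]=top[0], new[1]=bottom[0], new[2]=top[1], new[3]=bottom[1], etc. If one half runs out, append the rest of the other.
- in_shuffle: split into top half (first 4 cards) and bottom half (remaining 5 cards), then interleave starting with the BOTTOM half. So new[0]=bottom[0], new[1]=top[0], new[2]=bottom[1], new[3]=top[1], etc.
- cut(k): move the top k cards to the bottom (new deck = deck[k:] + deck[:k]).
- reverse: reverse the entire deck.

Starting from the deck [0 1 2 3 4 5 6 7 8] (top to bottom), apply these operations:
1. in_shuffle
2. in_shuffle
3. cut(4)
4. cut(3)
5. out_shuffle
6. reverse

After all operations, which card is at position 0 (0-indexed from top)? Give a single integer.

After op 1 (in_shuffle): [4 0 5 1 6 2 7 3 8]
After op 2 (in_shuffle): [6 4 2 0 7 5 3 1 8]
After op 3 (cut(4)): [7 5 3 1 8 6 4 2 0]
After op 4 (cut(3)): [1 8 6 4 2 0 7 5 3]
After op 5 (out_shuffle): [1 0 8 7 6 5 4 3 2]
After op 6 (reverse): [2 3 4 5 6 7 8 0 1]
Position 0: card 2.

Answer: 2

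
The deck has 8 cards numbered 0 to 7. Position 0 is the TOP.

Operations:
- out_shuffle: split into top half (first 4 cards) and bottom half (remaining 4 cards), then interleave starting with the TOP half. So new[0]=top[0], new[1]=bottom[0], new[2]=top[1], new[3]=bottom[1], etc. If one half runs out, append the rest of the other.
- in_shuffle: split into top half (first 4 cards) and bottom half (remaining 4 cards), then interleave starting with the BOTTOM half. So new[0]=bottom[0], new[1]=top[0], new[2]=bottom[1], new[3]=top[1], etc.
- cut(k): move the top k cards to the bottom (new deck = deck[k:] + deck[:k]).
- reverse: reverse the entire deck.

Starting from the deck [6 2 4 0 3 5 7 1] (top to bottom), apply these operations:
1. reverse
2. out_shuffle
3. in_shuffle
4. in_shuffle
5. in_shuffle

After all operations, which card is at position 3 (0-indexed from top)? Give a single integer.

Answer: 5

Derivation:
After op 1 (reverse): [1 7 5 3 0 4 2 6]
After op 2 (out_shuffle): [1 0 7 4 5 2 3 6]
After op 3 (in_shuffle): [5 1 2 0 3 7 6 4]
After op 4 (in_shuffle): [3 5 7 1 6 2 4 0]
After op 5 (in_shuffle): [6 3 2 5 4 7 0 1]
Position 3: card 5.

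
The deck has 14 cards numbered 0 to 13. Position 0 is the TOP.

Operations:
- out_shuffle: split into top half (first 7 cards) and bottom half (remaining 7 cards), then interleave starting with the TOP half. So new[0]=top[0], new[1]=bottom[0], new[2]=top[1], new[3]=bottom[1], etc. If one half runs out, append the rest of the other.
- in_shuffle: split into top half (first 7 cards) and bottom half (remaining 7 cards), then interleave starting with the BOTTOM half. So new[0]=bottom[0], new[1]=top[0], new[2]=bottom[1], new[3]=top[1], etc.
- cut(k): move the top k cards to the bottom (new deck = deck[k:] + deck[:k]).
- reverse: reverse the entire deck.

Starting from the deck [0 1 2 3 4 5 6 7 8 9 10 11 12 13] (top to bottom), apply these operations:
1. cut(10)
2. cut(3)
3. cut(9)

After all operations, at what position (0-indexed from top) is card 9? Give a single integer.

Answer: 1

Derivation:
After op 1 (cut(10)): [10 11 12 13 0 1 2 3 4 5 6 7 8 9]
After op 2 (cut(3)): [13 0 1 2 3 4 5 6 7 8 9 10 11 12]
After op 3 (cut(9)): [8 9 10 11 12 13 0 1 2 3 4 5 6 7]
Card 9 is at position 1.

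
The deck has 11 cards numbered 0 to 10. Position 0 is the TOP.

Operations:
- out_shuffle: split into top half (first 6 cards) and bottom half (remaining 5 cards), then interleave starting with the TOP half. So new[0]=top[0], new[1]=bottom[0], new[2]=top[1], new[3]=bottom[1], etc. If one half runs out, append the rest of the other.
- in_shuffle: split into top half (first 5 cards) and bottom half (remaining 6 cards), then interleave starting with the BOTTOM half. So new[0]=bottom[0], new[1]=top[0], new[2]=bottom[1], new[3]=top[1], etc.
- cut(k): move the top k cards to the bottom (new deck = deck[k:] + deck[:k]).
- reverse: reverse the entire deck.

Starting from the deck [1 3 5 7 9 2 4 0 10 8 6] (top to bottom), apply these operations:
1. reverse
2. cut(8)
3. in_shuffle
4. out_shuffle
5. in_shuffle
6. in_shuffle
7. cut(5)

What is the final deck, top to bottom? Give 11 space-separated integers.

After op 1 (reverse): [6 8 10 0 4 2 9 7 5 3 1]
After op 2 (cut(8)): [5 3 1 6 8 10 0 4 2 9 7]
After op 3 (in_shuffle): [10 5 0 3 4 1 2 6 9 8 7]
After op 4 (out_shuffle): [10 2 5 6 0 9 3 8 4 7 1]
After op 5 (in_shuffle): [9 10 3 2 8 5 4 6 7 0 1]
After op 6 (in_shuffle): [5 9 4 10 6 3 7 2 0 8 1]
After op 7 (cut(5)): [3 7 2 0 8 1 5 9 4 10 6]

Answer: 3 7 2 0 8 1 5 9 4 10 6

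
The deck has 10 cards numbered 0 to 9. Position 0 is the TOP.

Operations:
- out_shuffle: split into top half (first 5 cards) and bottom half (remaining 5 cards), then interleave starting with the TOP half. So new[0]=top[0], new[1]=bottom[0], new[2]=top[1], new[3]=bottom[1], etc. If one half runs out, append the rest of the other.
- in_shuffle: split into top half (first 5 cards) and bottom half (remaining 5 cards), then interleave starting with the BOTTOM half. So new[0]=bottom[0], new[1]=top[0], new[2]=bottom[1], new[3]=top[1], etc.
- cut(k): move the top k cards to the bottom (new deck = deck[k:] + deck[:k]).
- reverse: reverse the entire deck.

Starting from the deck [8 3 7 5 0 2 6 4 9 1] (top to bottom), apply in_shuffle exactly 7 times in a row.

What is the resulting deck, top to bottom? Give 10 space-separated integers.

After op 1 (in_shuffle): [2 8 6 3 4 7 9 5 1 0]
After op 2 (in_shuffle): [7 2 9 8 5 6 1 3 0 4]
After op 3 (in_shuffle): [6 7 1 2 3 9 0 8 4 5]
After op 4 (in_shuffle): [9 6 0 7 8 1 4 2 5 3]
After op 5 (in_shuffle): [1 9 4 6 2 0 5 7 3 8]
After op 6 (in_shuffle): [0 1 5 9 7 4 3 6 8 2]
After op 7 (in_shuffle): [4 0 3 1 6 5 8 9 2 7]

Answer: 4 0 3 1 6 5 8 9 2 7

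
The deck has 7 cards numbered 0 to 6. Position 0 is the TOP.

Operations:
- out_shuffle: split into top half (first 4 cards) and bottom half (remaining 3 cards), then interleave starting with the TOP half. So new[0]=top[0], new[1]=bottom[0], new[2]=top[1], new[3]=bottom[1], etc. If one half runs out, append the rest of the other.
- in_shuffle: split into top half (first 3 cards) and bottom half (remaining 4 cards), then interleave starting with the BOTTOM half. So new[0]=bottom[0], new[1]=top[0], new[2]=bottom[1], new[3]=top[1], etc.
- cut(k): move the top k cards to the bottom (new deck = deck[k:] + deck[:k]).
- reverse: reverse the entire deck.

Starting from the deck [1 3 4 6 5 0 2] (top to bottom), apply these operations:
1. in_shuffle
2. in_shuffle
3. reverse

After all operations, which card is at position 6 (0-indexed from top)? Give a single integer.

Answer: 3

Derivation:
After op 1 (in_shuffle): [6 1 5 3 0 4 2]
After op 2 (in_shuffle): [3 6 0 1 4 5 2]
After op 3 (reverse): [2 5 4 1 0 6 3]
Position 6: card 3.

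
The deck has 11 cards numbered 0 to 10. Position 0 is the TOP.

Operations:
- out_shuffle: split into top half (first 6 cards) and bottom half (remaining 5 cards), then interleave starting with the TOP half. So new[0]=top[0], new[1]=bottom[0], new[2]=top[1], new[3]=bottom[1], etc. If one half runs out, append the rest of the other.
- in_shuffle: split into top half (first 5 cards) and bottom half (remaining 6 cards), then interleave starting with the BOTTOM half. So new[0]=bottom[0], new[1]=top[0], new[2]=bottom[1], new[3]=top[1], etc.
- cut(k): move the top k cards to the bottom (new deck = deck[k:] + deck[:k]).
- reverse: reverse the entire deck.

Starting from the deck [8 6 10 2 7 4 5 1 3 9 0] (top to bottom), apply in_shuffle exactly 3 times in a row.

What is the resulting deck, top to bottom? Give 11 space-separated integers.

After op 1 (in_shuffle): [4 8 5 6 1 10 3 2 9 7 0]
After op 2 (in_shuffle): [10 4 3 8 2 5 9 6 7 1 0]
After op 3 (in_shuffle): [5 10 9 4 6 3 7 8 1 2 0]

Answer: 5 10 9 4 6 3 7 8 1 2 0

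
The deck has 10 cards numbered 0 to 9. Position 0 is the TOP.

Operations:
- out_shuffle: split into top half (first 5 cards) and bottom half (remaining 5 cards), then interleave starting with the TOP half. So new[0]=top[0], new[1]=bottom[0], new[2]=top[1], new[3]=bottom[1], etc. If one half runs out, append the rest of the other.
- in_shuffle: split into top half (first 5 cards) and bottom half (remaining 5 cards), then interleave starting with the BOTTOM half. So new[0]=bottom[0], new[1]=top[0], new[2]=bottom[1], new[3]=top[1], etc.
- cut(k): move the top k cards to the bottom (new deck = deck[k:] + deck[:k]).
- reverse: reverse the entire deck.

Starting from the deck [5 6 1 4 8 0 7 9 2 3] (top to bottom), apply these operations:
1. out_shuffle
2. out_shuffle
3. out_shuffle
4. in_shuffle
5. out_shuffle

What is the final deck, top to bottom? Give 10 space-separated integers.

Answer: 8 9 5 6 4 7 2 3 1 0

Derivation:
After op 1 (out_shuffle): [5 0 6 7 1 9 4 2 8 3]
After op 2 (out_shuffle): [5 9 0 4 6 2 7 8 1 3]
After op 3 (out_shuffle): [5 2 9 7 0 8 4 1 6 3]
After op 4 (in_shuffle): [8 5 4 2 1 9 6 7 3 0]
After op 5 (out_shuffle): [8 9 5 6 4 7 2 3 1 0]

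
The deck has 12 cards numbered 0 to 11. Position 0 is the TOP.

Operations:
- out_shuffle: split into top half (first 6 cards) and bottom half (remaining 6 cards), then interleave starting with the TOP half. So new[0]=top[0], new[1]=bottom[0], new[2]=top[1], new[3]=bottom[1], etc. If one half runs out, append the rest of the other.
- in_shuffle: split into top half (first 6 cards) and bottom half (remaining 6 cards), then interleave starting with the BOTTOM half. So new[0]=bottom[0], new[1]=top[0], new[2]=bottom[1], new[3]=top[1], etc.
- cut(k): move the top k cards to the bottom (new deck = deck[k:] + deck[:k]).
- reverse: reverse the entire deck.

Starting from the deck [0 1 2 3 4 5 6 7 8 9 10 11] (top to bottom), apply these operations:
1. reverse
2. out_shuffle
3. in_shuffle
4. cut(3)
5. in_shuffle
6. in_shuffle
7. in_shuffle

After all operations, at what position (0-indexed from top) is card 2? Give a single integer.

After op 1 (reverse): [11 10 9 8 7 6 5 4 3 2 1 0]
After op 2 (out_shuffle): [11 5 10 4 9 3 8 2 7 1 6 0]
After op 3 (in_shuffle): [8 11 2 5 7 10 1 4 6 9 0 3]
After op 4 (cut(3)): [5 7 10 1 4 6 9 0 3 8 11 2]
After op 5 (in_shuffle): [9 5 0 7 3 10 8 1 11 4 2 6]
After op 6 (in_shuffle): [8 9 1 5 11 0 4 7 2 3 6 10]
After op 7 (in_shuffle): [4 8 7 9 2 1 3 5 6 11 10 0]
Card 2 is at position 4.

Answer: 4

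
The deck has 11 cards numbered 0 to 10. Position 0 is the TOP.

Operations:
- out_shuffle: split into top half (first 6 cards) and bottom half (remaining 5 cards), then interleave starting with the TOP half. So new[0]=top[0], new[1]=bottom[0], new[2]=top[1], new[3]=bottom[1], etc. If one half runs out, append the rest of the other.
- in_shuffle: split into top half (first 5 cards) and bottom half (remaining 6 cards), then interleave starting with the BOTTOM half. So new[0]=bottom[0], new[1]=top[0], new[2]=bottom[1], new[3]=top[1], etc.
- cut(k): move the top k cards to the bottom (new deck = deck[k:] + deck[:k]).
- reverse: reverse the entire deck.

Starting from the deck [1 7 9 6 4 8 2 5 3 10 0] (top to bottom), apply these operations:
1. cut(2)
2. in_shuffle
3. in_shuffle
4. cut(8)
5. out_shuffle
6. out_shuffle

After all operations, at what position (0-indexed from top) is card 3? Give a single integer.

Answer: 10

Derivation:
After op 1 (cut(2)): [9 6 4 8 2 5 3 10 0 1 7]
After op 2 (in_shuffle): [5 9 3 6 10 4 0 8 1 2 7]
After op 3 (in_shuffle): [4 5 0 9 8 3 1 6 2 10 7]
After op 4 (cut(8)): [2 10 7 4 5 0 9 8 3 1 6]
After op 5 (out_shuffle): [2 9 10 8 7 3 4 1 5 6 0]
After op 6 (out_shuffle): [2 4 9 1 10 5 8 6 7 0 3]
Card 3 is at position 10.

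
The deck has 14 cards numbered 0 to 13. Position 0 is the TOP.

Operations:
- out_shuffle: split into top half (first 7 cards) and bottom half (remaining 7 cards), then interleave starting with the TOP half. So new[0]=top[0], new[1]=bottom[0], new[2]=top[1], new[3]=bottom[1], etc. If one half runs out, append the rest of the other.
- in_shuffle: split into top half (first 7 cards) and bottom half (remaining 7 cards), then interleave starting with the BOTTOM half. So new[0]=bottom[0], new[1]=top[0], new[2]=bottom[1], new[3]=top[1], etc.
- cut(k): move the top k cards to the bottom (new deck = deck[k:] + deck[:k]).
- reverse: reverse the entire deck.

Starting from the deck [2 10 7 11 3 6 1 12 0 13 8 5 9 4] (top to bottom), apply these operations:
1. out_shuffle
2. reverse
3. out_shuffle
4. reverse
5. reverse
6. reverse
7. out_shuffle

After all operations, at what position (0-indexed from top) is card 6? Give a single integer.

Answer: 1

Derivation:
After op 1 (out_shuffle): [2 12 10 0 7 13 11 8 3 5 6 9 1 4]
After op 2 (reverse): [4 1 9 6 5 3 8 11 13 7 0 10 12 2]
After op 3 (out_shuffle): [4 11 1 13 9 7 6 0 5 10 3 12 8 2]
After op 4 (reverse): [2 8 12 3 10 5 0 6 7 9 13 1 11 4]
After op 5 (reverse): [4 11 1 13 9 7 6 0 5 10 3 12 8 2]
After op 6 (reverse): [2 8 12 3 10 5 0 6 7 9 13 1 11 4]
After op 7 (out_shuffle): [2 6 8 7 12 9 3 13 10 1 5 11 0 4]
Card 6 is at position 1.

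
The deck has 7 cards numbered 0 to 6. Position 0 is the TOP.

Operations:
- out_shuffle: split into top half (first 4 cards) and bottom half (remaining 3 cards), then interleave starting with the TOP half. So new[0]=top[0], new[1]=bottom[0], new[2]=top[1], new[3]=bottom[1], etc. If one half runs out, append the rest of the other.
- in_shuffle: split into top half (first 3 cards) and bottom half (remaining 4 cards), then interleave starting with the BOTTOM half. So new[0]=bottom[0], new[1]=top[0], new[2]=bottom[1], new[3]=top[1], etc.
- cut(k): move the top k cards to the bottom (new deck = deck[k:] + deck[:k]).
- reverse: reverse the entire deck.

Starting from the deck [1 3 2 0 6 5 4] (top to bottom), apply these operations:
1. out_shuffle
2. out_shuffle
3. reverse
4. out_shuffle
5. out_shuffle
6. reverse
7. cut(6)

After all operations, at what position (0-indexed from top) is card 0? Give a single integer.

Answer: 3

Derivation:
After op 1 (out_shuffle): [1 6 3 5 2 4 0]
After op 2 (out_shuffle): [1 2 6 4 3 0 5]
After op 3 (reverse): [5 0 3 4 6 2 1]
After op 4 (out_shuffle): [5 6 0 2 3 1 4]
After op 5 (out_shuffle): [5 3 6 1 0 4 2]
After op 6 (reverse): [2 4 0 1 6 3 5]
After op 7 (cut(6)): [5 2 4 0 1 6 3]
Card 0 is at position 3.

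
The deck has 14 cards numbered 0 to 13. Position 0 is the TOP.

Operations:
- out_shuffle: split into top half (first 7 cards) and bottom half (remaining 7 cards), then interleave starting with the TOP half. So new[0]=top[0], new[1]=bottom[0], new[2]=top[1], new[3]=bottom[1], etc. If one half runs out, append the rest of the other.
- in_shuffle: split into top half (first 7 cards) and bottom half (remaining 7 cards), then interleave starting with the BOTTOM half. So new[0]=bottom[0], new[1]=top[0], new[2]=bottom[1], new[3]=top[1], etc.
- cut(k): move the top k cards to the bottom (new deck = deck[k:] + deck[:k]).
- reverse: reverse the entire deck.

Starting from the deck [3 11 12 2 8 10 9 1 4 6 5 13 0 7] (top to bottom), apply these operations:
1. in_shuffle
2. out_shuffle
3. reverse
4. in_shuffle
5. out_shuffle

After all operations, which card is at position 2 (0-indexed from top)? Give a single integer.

After op 1 (in_shuffle): [1 3 4 11 6 12 5 2 13 8 0 10 7 9]
After op 2 (out_shuffle): [1 2 3 13 4 8 11 0 6 10 12 7 5 9]
After op 3 (reverse): [9 5 7 12 10 6 0 11 8 4 13 3 2 1]
After op 4 (in_shuffle): [11 9 8 5 4 7 13 12 3 10 2 6 1 0]
After op 5 (out_shuffle): [11 12 9 3 8 10 5 2 4 6 7 1 13 0]
Position 2: card 9.

Answer: 9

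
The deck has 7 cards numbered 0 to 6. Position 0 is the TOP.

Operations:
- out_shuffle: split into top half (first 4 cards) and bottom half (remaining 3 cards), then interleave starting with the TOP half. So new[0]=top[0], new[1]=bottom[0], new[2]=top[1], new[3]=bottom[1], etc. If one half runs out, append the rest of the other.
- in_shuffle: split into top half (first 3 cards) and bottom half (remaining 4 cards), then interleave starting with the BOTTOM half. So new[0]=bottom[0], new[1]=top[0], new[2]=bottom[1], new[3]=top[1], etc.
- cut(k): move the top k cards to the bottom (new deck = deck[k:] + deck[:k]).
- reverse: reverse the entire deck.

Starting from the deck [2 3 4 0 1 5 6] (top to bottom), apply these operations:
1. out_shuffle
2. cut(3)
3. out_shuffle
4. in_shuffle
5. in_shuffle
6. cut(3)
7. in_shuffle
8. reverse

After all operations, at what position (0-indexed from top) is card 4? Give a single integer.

Answer: 3

Derivation:
After op 1 (out_shuffle): [2 1 3 5 4 6 0]
After op 2 (cut(3)): [5 4 6 0 2 1 3]
After op 3 (out_shuffle): [5 2 4 1 6 3 0]
After op 4 (in_shuffle): [1 5 6 2 3 4 0]
After op 5 (in_shuffle): [2 1 3 5 4 6 0]
After op 6 (cut(3)): [5 4 6 0 2 1 3]
After op 7 (in_shuffle): [0 5 2 4 1 6 3]
After op 8 (reverse): [3 6 1 4 2 5 0]
Card 4 is at position 3.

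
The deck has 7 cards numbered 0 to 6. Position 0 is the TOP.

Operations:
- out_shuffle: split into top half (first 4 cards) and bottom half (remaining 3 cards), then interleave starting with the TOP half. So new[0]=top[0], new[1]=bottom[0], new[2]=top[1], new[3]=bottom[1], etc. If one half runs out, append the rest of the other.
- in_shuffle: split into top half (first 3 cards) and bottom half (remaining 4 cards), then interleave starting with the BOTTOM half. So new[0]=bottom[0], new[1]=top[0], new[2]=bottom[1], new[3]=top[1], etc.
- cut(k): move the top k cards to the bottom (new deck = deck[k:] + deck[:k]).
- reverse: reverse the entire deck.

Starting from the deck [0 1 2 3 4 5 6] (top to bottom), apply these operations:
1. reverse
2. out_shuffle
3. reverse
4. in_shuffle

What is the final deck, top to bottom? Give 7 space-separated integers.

Answer: 1 3 5 0 2 4 6

Derivation:
After op 1 (reverse): [6 5 4 3 2 1 0]
After op 2 (out_shuffle): [6 2 5 1 4 0 3]
After op 3 (reverse): [3 0 4 1 5 2 6]
After op 4 (in_shuffle): [1 3 5 0 2 4 6]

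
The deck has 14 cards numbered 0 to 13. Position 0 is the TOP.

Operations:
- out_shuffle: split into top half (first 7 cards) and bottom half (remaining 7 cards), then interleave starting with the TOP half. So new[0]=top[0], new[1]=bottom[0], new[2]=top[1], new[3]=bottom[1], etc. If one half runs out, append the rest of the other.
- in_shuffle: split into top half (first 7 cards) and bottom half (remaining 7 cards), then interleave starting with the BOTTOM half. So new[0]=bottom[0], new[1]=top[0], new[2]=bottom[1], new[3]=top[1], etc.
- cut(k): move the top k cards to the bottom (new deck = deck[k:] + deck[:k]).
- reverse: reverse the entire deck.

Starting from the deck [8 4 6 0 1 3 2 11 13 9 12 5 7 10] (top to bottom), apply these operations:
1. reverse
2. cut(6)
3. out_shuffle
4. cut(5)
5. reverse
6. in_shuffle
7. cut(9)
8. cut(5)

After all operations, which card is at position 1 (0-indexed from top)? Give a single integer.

Answer: 3

Derivation:
After op 1 (reverse): [10 7 5 12 9 13 11 2 3 1 0 6 4 8]
After op 2 (cut(6)): [11 2 3 1 0 6 4 8 10 7 5 12 9 13]
After op 3 (out_shuffle): [11 8 2 10 3 7 1 5 0 12 6 9 4 13]
After op 4 (cut(5)): [7 1 5 0 12 6 9 4 13 11 8 2 10 3]
After op 5 (reverse): [3 10 2 8 11 13 4 9 6 12 0 5 1 7]
After op 6 (in_shuffle): [9 3 6 10 12 2 0 8 5 11 1 13 7 4]
After op 7 (cut(9)): [11 1 13 7 4 9 3 6 10 12 2 0 8 5]
After op 8 (cut(5)): [9 3 6 10 12 2 0 8 5 11 1 13 7 4]
Position 1: card 3.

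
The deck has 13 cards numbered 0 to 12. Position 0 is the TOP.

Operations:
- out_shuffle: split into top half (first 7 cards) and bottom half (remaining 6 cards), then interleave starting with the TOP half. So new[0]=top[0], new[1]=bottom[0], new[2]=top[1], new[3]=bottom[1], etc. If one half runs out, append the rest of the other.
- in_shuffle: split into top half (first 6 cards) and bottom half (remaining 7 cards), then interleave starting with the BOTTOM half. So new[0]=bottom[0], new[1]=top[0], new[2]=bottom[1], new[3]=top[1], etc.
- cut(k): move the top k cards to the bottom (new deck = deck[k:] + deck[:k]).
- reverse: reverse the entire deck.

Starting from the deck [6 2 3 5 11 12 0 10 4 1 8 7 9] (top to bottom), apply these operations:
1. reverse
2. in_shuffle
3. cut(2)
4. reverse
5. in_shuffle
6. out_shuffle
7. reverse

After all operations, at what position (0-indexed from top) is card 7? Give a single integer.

After op 1 (reverse): [9 7 8 1 4 10 0 12 11 5 3 2 6]
After op 2 (in_shuffle): [0 9 12 7 11 8 5 1 3 4 2 10 6]
After op 3 (cut(2)): [12 7 11 8 5 1 3 4 2 10 6 0 9]
After op 4 (reverse): [9 0 6 10 2 4 3 1 5 8 11 7 12]
After op 5 (in_shuffle): [3 9 1 0 5 6 8 10 11 2 7 4 12]
After op 6 (out_shuffle): [3 10 9 11 1 2 0 7 5 4 6 12 8]
After op 7 (reverse): [8 12 6 4 5 7 0 2 1 11 9 10 3]
Card 7 is at position 5.

Answer: 5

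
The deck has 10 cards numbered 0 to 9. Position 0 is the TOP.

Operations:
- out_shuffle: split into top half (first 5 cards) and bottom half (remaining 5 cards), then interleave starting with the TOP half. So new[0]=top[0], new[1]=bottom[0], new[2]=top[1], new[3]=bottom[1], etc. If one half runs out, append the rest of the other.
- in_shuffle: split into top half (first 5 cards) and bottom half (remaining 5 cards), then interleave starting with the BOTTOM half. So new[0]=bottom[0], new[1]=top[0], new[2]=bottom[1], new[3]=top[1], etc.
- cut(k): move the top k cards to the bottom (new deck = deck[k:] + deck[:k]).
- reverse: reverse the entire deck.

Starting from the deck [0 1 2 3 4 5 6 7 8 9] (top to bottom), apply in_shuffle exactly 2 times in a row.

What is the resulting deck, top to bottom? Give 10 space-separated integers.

After op 1 (in_shuffle): [5 0 6 1 7 2 8 3 9 4]
After op 2 (in_shuffle): [2 5 8 0 3 6 9 1 4 7]

Answer: 2 5 8 0 3 6 9 1 4 7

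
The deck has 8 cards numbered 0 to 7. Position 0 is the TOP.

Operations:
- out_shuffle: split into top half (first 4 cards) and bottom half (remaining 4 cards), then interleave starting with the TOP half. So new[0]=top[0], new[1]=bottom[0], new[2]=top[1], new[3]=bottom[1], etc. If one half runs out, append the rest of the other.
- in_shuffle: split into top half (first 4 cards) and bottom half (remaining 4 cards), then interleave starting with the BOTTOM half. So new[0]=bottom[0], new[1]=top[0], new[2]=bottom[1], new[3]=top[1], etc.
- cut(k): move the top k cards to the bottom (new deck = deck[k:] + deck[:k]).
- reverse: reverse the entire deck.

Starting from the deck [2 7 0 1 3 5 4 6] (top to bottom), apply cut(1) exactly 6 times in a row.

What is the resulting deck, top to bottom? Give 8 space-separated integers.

Answer: 4 6 2 7 0 1 3 5

Derivation:
After op 1 (cut(1)): [7 0 1 3 5 4 6 2]
After op 2 (cut(1)): [0 1 3 5 4 6 2 7]
After op 3 (cut(1)): [1 3 5 4 6 2 7 0]
After op 4 (cut(1)): [3 5 4 6 2 7 0 1]
After op 5 (cut(1)): [5 4 6 2 7 0 1 3]
After op 6 (cut(1)): [4 6 2 7 0 1 3 5]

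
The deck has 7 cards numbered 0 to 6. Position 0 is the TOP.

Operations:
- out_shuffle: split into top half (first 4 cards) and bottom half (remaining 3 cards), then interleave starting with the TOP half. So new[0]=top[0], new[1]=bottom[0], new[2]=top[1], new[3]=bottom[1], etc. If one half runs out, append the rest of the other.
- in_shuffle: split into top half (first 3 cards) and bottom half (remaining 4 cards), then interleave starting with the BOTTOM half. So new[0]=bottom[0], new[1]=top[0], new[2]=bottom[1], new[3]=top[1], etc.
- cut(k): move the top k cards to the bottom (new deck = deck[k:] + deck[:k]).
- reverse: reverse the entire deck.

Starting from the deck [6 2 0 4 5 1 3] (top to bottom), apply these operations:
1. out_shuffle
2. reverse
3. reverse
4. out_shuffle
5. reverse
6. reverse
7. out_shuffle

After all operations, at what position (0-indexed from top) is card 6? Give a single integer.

Answer: 0

Derivation:
After op 1 (out_shuffle): [6 5 2 1 0 3 4]
After op 2 (reverse): [4 3 0 1 2 5 6]
After op 3 (reverse): [6 5 2 1 0 3 4]
After op 4 (out_shuffle): [6 0 5 3 2 4 1]
After op 5 (reverse): [1 4 2 3 5 0 6]
After op 6 (reverse): [6 0 5 3 2 4 1]
After op 7 (out_shuffle): [6 2 0 4 5 1 3]
Card 6 is at position 0.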